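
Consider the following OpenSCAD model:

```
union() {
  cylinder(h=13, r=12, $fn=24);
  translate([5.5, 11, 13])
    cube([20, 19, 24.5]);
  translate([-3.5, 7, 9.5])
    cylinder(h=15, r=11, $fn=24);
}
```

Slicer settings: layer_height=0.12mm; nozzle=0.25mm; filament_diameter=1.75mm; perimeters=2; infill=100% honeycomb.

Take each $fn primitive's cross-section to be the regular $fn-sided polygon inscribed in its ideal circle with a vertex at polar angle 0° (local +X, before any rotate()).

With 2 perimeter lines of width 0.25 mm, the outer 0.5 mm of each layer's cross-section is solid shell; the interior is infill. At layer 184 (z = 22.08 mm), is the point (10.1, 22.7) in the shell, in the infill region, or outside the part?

At z = 22.08 mm: the cylinder is absent (z outside [0, 13]); the cube at (5.5, 11) (footprint 20×19) is included at this height; the r=11 cylinder at (-3.5, 7) gives a regular 24-gon of circumradius 11 (constant along its height); Merging all regions: the regions partially overlap (shared area 1.44 mm²), so overlapping operands fuse into one piece — 1 connected region. Overall, the cross-section is a single solid region. The nearest boundary edge runs (5.50, 13.19)→(5.50, 30.00); distance from the point to it = 4.60 mm. The point is inside the cross-section and 4.60 mm from the nearest boundary — more than the 0.5 mm shell width (2 × 0.25), so it's in the infill interior.

infill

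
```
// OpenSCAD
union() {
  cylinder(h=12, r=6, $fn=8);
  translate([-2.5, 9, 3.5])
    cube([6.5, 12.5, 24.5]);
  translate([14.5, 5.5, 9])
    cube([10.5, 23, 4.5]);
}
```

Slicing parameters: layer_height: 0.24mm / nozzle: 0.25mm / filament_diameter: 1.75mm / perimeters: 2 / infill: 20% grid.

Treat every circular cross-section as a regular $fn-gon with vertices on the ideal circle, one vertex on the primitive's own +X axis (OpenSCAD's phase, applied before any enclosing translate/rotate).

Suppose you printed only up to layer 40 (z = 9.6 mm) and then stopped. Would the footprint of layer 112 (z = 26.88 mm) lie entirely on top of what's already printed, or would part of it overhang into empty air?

Compare the two slices. At z = 9.6: the r=6 cylinder contributes a regular 8-gon of circumradius 6 (area = (8/2)·6.000²·sin(360°/8) = 101.82 mm²); the cube at (-2.5, 9) (footprint 6.5×12.5) is included at this height (area 81.25 mm²); the cube at (14.5, 5.5) is present — its section is the full 10.5×23 rectangle (area 241.50 mm²); Combining (union): the 3 present regions are separate (no shared area or edge), so areas and boundary lengths simply add and each stays a separate island — area = 424.57 mm². At z = 26.88: the cylinder is absent (z outside [0, 12]); the cube at (-2.5, 9) is present — its section is the full 6.5×12.5 rectangle (area 81.25 mm²); the cube at (14.5, 5.5) is absent (z outside [9, 13.5]); Taking the union: only the 6.5×12.5 cube at (-2.5, 9) is present, so the union is just that shape — area = 81.25 mm². Checking containment: the cross-section at z = 26.88 is a subset of the cross-section at z = 9.6.

entirely on top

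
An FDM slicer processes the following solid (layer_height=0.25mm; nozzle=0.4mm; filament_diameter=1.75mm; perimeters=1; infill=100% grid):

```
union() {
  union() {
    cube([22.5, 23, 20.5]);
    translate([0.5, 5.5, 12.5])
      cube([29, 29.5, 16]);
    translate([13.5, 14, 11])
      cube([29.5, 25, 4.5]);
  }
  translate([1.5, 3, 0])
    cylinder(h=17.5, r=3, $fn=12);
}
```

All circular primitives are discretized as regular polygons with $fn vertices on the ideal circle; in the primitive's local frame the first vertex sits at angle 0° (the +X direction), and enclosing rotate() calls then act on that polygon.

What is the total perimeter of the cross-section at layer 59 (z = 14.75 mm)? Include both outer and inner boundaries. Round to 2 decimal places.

At z = 14.75 mm: the cube (footprint 22.5×23) is included at this height (perimeter 91.00 mm); the cube at (0.5, 5.5) (footprint 29×29.5) is included at this height (perimeter 117.00 mm); the cube at (13.5, 14) (footprint 29.5×25) is included at this height (perimeter 109.00 mm); Taking the union: the regions partially overlap (shared area 721.00 mm²), so the edge portions inside another operand are dropped and the merged outline is re-measured after clipping — boundary = 164.00 mm; the r=3 cylinder at (1.5, 3) gives a regular 12-gon of circumradius 3 (constant along its height) (perimeter = 2·12·3.000·sin(180°/12) = 18.63 mm); Combining (union): the regions partially overlap (shared area 21.90 mm²), so the edge portions inside another operand are dropped and the merged outline is re-measured after clipping — boundary = 165.02 mm. Overall, the cross-section is a single solid region. Total boundary length (outer) = 165.02 mm.

165.02 mm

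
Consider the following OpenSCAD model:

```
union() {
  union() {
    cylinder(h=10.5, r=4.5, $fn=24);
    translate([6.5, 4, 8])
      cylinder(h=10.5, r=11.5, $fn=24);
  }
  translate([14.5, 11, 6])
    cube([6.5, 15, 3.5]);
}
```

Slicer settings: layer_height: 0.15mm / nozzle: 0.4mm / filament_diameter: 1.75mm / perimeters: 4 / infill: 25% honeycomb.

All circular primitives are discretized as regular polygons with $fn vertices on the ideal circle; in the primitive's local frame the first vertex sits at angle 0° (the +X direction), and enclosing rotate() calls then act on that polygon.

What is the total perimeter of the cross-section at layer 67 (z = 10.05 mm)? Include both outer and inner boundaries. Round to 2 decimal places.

At z = 10.05 mm: the r=4.5 cylinder gives a regular 24-gon of circumradius 4.5 (constant along its height) (perimeter = 2·24·4.500·sin(180°/24) = 28.19 mm); the cylinder at (6.5, 4): section is a regular 24-gon, circumradius r=11.5 (perimeter = 2·24·11.500·sin(180°/24) = 72.05 mm); Merging all regions: the regions partially overlap (shared area 60.22 mm²), so the edge portions inside another operand are dropped and the merged outline is re-measured after clipping — boundary = 72.47 mm; the cube at (14.5, 11) is not intersected at this z (z outside [6, 9.5]); Taking the union: only that combined region is present, so the union is just that shape — boundary = 72.47 mm. Overall, the cross-section is a single solid region. Total boundary length (outer) = 72.47 mm.

72.47 mm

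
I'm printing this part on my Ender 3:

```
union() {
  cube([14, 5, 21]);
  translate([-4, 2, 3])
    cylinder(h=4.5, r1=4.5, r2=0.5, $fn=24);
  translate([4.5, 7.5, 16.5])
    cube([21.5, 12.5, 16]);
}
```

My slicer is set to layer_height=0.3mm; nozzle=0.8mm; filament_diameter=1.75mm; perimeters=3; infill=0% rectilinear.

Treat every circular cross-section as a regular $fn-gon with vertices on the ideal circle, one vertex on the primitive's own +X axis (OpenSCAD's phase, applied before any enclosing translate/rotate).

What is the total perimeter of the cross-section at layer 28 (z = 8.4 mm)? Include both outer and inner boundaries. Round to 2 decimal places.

38.00 mm

At z = 8.4 mm: the 14×5 cube contributes its full rectangle (perimeter 38.00 mm); the cone at (-4, 2) is not intersected at this z (z outside [3, 7.5]); the cube at (4.5, 7.5) does not reach this height (z outside [16.5, 32.5]); Combining (union): only the 14×5 cube is present, so the union is just that shape — boundary = 38.00 mm. Overall, the cross-section is a single solid region. Total boundary length (outer) = 38.00 mm.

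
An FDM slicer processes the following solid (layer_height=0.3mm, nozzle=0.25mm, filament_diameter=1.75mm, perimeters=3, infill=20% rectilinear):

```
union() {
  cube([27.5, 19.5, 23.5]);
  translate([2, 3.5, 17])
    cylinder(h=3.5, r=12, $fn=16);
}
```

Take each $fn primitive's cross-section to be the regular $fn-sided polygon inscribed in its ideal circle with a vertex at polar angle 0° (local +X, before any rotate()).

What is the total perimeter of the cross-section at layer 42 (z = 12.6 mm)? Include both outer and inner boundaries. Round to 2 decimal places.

94.00 mm

At z = 12.6 mm: the cube is present — its section is the full 27.5×19.5 rectangle (perimeter 94.00 mm); the cylinder at (2, 3.5) does not reach this height (z outside [17, 20.5]); Taking the union: only the 27.5×19.5 cube is present, so the union is just that shape — boundary = 94.00 mm. Overall, the cross-section is a single solid region. Total boundary length (outer) = 94.00 mm.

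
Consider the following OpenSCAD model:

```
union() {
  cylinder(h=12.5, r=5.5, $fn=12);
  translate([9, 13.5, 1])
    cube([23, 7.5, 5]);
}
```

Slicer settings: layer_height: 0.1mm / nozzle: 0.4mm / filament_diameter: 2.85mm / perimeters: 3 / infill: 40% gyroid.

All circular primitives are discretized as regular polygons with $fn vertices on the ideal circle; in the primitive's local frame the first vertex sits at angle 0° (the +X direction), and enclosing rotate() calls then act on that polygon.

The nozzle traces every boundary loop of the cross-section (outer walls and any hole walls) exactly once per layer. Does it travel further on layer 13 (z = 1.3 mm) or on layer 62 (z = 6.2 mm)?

layer 13 (z = 1.3 mm)

Layer 13 (z = 1.3): the r=5.5 cylinder gives a regular 12-gon of circumradius 5.5 (constant along its height) (perimeter = 2·12·5.500·sin(180°/12) = 34.16 mm); the cube at (9, 13.5) is present — its section is the full 23×7.5 rectangle (perimeter 61.00 mm); Combining (union): the 2 present regions are separate (no shared area or edge), so areas and boundary lengths simply add and each stays a separate island — boundary = 95.16 mm. So its perimeter = 95.16 mm. Layer 62 (z = 6.2): the r=5.5 cylinder contributes a regular 12-gon of circumradius 5.5 (perimeter = 2·12·5.500·sin(180°/12) = 34.16 mm); the cube at (9, 13.5) is absent (z outside [1, 6]); Merging all regions: only the r=5.5 cylinder is present, so the union is just that shape — boundary = 34.16 mm. So its perimeter = 34.16 mm. Layer 13 is larger (95.16 vs 34.16 mm).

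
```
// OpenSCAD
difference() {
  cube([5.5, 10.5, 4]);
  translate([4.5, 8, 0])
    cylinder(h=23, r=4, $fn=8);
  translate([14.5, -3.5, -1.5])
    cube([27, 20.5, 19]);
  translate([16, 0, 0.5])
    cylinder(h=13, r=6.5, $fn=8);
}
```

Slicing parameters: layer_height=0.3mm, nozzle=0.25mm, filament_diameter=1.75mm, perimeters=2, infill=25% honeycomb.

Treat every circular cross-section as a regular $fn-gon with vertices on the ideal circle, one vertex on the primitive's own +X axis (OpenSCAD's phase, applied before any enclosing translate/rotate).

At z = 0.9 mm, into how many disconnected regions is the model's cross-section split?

1

At z = 0.9 mm: the 5.5×10.5 cube contributes its full rectangle; the cylinder at (4.5, 8): section is a regular 8-gon, circumradius r=4; the 27×20.5 cube at (14.5, -3.5) contributes its full rectangle; the cylinder at (16, 0): section is a regular 8-gon, circumradius r=6.5; Subtracting the remaining from the first: starting from the 5.5×10.5 cube, the r=4 cylinder at (4.5, 8) partially overlaps it — only the 26.31 mm² overlap (of its 45.25 mm²) is removed, clipping the outline; the 27×20.5 cube at (14.5, -3.5) misses the remaining region (no effect); the r=6.5 cylinder at (16, 0) misses the remaining region (no effect) — 1 connected region. The result has 1 disconnected region.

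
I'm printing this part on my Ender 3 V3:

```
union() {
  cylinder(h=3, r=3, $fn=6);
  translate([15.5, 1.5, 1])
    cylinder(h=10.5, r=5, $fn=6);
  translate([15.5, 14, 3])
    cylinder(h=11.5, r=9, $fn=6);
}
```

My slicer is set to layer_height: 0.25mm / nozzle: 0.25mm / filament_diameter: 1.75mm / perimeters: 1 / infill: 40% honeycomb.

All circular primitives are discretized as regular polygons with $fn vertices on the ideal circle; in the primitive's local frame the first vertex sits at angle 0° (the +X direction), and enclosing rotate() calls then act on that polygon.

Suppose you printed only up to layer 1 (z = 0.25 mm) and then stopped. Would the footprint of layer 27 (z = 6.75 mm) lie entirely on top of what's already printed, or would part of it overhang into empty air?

Compare the two slices. At z = 0.25: the r=3 cylinder contributes a regular 6-gon of circumradius 3 (area = (6/2)·3.000²·sin(360°/6) = 23.38 mm²); the cylinder at (15.5, 1.5) is not intersected at this z (z outside [1, 11.5]); the cylinder at (15.5, 14) is absent (z outside [3, 14.5]); Merging all regions: only the r=3 cylinder is present, so the union is just that shape — area = 23.38 mm². At z = 6.75: the cylinder is not intersected at this z (z outside [0, 3]); the cylinder at (15.5, 1.5): section is a regular 6-gon, circumradius r=5 (area = (6/2)·5.000²·sin(360°/6) = 64.95 mm²); the cylinder at (15.5, 14): section is a regular 6-gon, circumradius r=9 (area = (6/2)·9.000²·sin(360°/6) = 210.44 mm²); Taking the union: the 2 present regions are separate (no shared area or edge), so areas and boundary lengths simply add and each stays a separate island — area = 275.40 mm². Checking containment: at z = 6.75 the cross-section extends beyond the z = 0.25 cross-section by about 275.40 mm².

part overhangs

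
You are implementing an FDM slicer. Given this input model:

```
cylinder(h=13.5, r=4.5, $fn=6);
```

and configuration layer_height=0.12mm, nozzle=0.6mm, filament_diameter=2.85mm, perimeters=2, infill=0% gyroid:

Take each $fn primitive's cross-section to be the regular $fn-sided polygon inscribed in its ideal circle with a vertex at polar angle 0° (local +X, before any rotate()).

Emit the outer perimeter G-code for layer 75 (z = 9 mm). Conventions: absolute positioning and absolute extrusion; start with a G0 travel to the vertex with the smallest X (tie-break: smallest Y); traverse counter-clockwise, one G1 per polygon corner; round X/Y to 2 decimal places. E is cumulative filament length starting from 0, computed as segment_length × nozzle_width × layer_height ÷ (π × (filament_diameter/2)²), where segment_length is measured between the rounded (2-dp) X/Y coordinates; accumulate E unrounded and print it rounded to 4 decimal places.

G0 X-4.50 Y0.00 Z9.00
G1 X-2.25 Y-3.90 E0.0508
G1 X2.25 Y-3.90 E0.1016
G1 X4.50 Y0.00 E0.1524
G1 X2.25 Y3.90 E0.2032
G1 X-2.25 Y3.90 E0.2540
G1 X-4.50 Y0.00 E0.3048

At z = 9 mm: the r=4.5 cylinder gives a regular 6-gon of circumradius 4.5 (constant along its height). The outline is a single polygon with 6 vertices. Extrusion per mm of travel: 0.6 × 0.12 / (π × 1.425²) = 0.011286. Accumulating E over each segment gives final E = 0.3048.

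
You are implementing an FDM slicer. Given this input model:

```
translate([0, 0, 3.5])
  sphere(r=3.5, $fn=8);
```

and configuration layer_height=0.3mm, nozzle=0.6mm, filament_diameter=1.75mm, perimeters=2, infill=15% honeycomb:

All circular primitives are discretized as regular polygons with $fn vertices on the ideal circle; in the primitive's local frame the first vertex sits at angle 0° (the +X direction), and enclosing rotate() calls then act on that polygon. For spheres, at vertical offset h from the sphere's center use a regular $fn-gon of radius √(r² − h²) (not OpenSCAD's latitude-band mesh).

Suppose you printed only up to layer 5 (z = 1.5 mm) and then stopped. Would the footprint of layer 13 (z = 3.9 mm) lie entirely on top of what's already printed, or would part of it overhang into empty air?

part overhangs

Compare the two slices. At z = 1.5: the r=3.5 sphere contributes a regular 8-gon of circumradius √(3.5²−2²) = 2.872 (area = (8/2)·2.872²·sin(360°/8) = 23.33 mm²). At z = 3.9: the r=3.5 sphere contributes a regular 8-gon of circumradius √(3.5²−0.4²) = 3.477 (area = (8/2)·3.477²·sin(360°/8) = 34.20 mm²). Checking containment: at z = 3.9 the cross-section extends beyond the z = 1.5 cross-section by about 10.86 mm².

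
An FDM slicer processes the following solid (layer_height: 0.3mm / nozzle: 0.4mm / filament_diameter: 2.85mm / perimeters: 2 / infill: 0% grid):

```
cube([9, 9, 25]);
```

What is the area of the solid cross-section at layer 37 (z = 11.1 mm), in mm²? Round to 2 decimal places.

81.00 mm²

At z = 11.1 mm: the 9×9 cube contributes its full rectangle (area 81.00 mm²). Overall, the cross-section is a single solid region. Net area = 81.00 mm².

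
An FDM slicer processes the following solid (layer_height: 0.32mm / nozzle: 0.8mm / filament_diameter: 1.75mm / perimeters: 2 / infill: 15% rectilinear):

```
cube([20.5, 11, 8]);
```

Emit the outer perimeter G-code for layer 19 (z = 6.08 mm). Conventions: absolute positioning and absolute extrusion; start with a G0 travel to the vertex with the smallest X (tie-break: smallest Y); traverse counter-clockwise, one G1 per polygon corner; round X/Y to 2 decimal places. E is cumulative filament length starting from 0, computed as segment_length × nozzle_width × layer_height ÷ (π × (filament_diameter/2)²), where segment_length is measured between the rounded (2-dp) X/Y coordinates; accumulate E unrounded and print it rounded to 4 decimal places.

At z = 6.08 mm: the cube is present — its section is the full 20.5×11 rectangle. The outline is a single polygon with 4 vertices. Extrusion per mm of travel: 0.8 × 0.32 / (π × 0.875²) = 0.106432. Accumulating E over each segment gives final E = 6.7052.

G0 X0.00 Y0.00 Z6.08
G1 X20.50 Y0.00 E2.1819
G1 X20.50 Y11.00 E3.3526
G1 X0.00 Y11.00 E5.5345
G1 X0.00 Y0.00 E6.7052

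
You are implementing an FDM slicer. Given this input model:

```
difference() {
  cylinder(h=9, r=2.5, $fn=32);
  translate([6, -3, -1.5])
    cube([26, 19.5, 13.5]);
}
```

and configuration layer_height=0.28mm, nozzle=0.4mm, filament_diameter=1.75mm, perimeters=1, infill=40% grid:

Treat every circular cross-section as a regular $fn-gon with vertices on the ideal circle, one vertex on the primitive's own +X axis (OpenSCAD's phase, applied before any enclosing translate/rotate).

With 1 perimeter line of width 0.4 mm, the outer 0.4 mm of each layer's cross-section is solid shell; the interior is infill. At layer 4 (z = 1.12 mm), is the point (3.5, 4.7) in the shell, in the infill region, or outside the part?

At z = 1.12 mm: the r=2.5 cylinder contributes a regular 32-gon of circumradius 2.5; the cube at (6, -3) (footprint 26×19.5) is included at this height; After the difference (first − rest): starting from the r=2.5 cylinder, the 26×19.5 cube at (6, -3) misses the remaining region (no effect) — 1 connected region. Overall, the cross-section is a single solid region. The nearest boundary edge runs (0.96, 2.31)→(1.39, 2.08); distance from the point to it = 3.37 mm. The point is not inside any of the regions above, so it lies outside the cross-section (3.37 mm from the nearest boundary).

outside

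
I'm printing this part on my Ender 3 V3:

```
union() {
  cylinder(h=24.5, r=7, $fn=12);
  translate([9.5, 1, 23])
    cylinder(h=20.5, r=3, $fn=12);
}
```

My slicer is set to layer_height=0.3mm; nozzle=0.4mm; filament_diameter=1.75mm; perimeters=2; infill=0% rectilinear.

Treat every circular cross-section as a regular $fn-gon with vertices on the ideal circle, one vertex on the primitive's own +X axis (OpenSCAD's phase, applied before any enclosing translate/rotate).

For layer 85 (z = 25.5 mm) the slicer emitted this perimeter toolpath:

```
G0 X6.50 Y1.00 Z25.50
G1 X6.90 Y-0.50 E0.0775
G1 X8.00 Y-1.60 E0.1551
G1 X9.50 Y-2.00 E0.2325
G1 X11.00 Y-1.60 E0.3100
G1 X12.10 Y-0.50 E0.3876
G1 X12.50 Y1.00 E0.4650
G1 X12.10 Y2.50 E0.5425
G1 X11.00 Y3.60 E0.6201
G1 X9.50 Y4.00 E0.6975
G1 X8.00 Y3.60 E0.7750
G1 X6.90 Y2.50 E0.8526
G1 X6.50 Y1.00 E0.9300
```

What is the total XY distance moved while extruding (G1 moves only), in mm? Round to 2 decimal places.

Sum the Euclidean lengths of each G1 segment: total = 18.64 mm.

18.64 mm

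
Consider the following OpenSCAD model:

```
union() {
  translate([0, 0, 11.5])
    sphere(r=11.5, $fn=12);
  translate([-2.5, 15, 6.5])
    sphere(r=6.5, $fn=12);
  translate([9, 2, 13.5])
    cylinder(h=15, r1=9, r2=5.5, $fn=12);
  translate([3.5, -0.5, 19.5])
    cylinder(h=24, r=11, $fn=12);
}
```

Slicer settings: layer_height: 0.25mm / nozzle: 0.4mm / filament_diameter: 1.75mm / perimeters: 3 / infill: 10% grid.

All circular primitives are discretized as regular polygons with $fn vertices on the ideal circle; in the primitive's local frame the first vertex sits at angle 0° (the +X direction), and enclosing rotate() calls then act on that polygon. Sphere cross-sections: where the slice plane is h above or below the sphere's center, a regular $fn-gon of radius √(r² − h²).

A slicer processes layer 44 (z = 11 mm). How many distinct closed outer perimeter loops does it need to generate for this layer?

At z = 11 mm: the sphere: section is a regular 12-gon, circumradius = √(r²−h²) = √(11.5²−0.5²) = 11.489; the r=6.5 sphere at (-2.5, 15) contributes a regular 12-gon of circumradius √(6.5²−4.5²) = 4.690; the cone at (9, 2) is absent (z outside [13.5, 28.5]); the cylinder at (3.5, -0.5) is absent (z outside [19.5, 43.5]); Merging all regions: the regions partially overlap (shared area 1.57 mm²), so overlapping operands fuse into one piece — 1 connected region. The result has 1 disconnected region.

1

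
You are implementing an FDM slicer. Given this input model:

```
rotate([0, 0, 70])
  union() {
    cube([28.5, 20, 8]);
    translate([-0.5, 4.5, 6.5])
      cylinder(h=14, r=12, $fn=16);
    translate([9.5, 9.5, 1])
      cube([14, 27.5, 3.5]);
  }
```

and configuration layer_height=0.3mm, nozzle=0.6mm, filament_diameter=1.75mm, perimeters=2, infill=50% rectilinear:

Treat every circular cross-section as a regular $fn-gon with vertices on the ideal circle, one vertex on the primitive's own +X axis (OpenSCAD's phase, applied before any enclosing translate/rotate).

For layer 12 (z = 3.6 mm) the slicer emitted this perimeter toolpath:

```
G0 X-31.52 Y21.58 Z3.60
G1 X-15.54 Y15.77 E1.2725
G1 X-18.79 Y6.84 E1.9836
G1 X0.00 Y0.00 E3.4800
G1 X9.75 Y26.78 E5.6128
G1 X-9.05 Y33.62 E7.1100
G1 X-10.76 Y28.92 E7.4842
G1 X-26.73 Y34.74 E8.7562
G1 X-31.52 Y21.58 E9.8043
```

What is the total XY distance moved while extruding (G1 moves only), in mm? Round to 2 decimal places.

131.01 mm

Sum the Euclidean lengths of each G1 segment: total = 131.01 mm.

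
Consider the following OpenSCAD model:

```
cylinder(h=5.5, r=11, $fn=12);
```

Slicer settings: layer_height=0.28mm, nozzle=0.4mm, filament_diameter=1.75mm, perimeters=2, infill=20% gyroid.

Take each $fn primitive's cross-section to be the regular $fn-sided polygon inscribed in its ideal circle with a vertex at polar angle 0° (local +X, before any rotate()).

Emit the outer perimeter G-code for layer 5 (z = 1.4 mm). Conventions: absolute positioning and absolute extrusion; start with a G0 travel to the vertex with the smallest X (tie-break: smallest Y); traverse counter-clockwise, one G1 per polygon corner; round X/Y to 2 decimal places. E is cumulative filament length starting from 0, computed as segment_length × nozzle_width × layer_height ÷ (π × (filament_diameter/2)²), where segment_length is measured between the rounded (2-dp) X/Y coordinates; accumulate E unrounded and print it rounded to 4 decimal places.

At z = 1.4 mm: the r=11 cylinder contributes a regular 12-gon of circumradius 11. The outline is a single polygon with 12 vertices. Extrusion per mm of travel: 0.4 × 0.28 / (π × 0.875²) = 0.046564. Accumulating E over each segment gives final E = 3.1823.

G0 X-11.00 Y0.00 Z1.40
G1 X-9.53 Y-5.50 E0.2651
G1 X-5.50 Y-9.53 E0.5305
G1 X0.00 Y-11.00 E0.7956
G1 X5.50 Y-9.53 E1.0607
G1 X9.53 Y-5.50 E1.3260
G1 X11.00 Y0.00 E1.5911
G1 X9.53 Y5.50 E1.8562
G1 X5.50 Y9.53 E2.1216
G1 X0.00 Y11.00 E2.3867
G1 X-5.50 Y9.53 E2.6518
G1 X-9.53 Y5.50 E2.9172
G1 X-11.00 Y0.00 E3.1823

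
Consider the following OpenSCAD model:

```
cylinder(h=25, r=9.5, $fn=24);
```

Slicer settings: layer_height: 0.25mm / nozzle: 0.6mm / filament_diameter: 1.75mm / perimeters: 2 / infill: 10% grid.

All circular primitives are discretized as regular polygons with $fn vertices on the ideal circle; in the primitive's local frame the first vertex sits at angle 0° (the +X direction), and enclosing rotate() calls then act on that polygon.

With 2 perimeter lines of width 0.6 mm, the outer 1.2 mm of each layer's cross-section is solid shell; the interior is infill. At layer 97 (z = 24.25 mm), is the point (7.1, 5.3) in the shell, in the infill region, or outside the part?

At z = 24.25 mm: the r=9.5 cylinder contributes a regular 24-gon of circumradius 9.5. Overall, the cross-section is a single solid region. The nearest boundary edge runs (8.23, 4.75)→(6.72, 6.72); distance from the point to it = 0.56 mm. The point is inside the cross-section, 0.56 mm from the nearest boundary — within the 1.2 mm shell band (2 × 0.6).

shell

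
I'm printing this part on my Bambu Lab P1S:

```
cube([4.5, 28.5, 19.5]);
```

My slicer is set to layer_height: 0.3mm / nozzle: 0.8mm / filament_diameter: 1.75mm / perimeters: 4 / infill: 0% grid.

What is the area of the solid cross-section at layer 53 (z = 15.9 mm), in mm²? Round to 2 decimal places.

At z = 15.9 mm: the cube is present — its section is the full 4.5×28.5 rectangle (area 128.25 mm²). Overall, the cross-section is a single solid region. Net area = 128.25 mm².

128.25 mm²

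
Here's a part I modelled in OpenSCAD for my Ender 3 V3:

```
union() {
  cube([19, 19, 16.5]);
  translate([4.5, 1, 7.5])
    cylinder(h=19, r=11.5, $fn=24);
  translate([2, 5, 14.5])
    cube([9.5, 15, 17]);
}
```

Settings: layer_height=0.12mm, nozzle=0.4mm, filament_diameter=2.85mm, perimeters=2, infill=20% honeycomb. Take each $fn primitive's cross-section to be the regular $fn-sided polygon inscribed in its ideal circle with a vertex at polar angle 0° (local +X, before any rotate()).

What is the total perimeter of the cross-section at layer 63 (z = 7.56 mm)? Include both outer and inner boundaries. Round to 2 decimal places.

At z = 7.56 mm: the 19×19 cube contributes its full rectangle (perimeter 76.00 mm); the cylinder at (4.5, 1): section is a regular 24-gon, circumradius r=11.5 (perimeter = 2·24·11.500·sin(180°/24) = 72.05 mm); the cube at (2, 5) does not reach this height (z outside [14.5, 31.5]); Taking the union: the regions partially overlap (shared area 168.71 mm²), so the edge portions inside another operand are dropped and the merged outline is re-measured after clipping — boundary = 97.03 mm. Overall, the cross-section is a single solid region. Total boundary length (outer) = 97.03 mm.

97.03 mm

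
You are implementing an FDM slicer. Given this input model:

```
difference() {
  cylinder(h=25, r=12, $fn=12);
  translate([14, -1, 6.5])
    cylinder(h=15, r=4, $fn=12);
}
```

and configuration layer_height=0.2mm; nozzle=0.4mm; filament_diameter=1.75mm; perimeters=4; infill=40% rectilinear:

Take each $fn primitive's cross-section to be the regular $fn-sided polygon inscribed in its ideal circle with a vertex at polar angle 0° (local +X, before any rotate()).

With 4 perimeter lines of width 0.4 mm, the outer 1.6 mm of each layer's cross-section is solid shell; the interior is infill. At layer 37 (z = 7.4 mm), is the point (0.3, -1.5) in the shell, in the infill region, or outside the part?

At z = 7.4 mm: the r=12 cylinder contributes a regular 12-gon of circumradius 12; the r=4 cylinder at (14, -1) contributes a regular 12-gon of circumradius 4; After the difference (first − rest): starting from the r=12 cylinder, the r=4 cylinder at (14, -1) partially overlaps it — only the 6.32 mm² overlap (of its 48.00 mm²) is removed, clipping the outline — 1 connected region. Overall, the cross-section is a single solid region. The nearest boundary edge runs (10.54, 1.00)→(10.00, -1.00); distance from the point to it = 9.71 mm. The point is inside the cross-section and 9.71 mm from the nearest boundary — more than the 1.6 mm shell width (4 × 0.4), so it's in the infill interior.

infill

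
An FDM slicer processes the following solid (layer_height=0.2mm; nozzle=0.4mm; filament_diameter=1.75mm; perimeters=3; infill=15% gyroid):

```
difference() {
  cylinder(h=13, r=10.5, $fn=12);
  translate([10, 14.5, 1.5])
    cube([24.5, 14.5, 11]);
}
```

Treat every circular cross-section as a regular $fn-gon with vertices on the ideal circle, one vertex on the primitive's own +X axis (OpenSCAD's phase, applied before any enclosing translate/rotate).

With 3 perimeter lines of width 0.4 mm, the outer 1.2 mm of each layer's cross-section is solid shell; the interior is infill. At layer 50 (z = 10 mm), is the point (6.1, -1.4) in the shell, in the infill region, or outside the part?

infill

At z = 10 mm: the r=10.5 cylinder contributes a regular 12-gon of circumradius 10.5; the cube at (10, 14.5) is present — its section is the full 24.5×14.5 rectangle; Subtracting the remaining from the first: starting from the r=10.5 cylinder, the 24.5×14.5 cube at (10, 14.5) misses the remaining region (no effect) — 1 connected region. Overall, the cross-section is a single solid region. The nearest boundary edge runs (10.50, 0.00)→(9.09, -5.25); distance from the point to it = 3.89 mm. The point is inside the cross-section and 3.89 mm from the nearest boundary — more than the 1.2 mm shell width (3 × 0.4), so it's in the infill interior.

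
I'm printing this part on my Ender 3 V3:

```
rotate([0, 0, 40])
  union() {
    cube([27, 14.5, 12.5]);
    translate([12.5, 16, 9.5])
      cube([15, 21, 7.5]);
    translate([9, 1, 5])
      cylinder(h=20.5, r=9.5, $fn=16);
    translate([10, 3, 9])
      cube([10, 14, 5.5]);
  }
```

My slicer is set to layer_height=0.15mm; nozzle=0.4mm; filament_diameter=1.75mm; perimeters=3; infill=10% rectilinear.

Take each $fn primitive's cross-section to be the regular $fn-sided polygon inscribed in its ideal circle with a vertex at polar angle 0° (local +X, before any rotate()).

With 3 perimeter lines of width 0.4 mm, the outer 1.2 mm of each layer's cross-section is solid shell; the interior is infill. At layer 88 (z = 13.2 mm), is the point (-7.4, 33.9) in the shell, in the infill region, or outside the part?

infill

At z = 13.2 mm: the cube is not intersected at this z (z outside [0, 12.5]); the cube at (12.5, 16) (footprint 15×21) is included at this height; the r=9.5 cylinder at (9, 1) gives a regular 16-gon of circumradius 9.5 (constant along its height); the cube at (10, 3) is present — its section is the full 10×14 rectangle; Merging all regions: the regions partially overlap (shared area 50.57 mm²), so overlapping operands fuse into one piece — 1 connected region; (whole slice rotated 40° about Z — lengths, areas and connectivity unchanged). Overall, the cross-section is a single solid region. Undo the 40° rotation: the query point maps to (16.122, 30.726) in the un-rotated model frame. The nearest boundary edge runs (12.50, 17.00)→(12.50, 37.00); distance from the point to it = 3.62 mm. The point is inside the cross-section and 3.62 mm from the nearest boundary — more than the 1.2 mm shell width (3 × 0.4), so it's in the infill interior.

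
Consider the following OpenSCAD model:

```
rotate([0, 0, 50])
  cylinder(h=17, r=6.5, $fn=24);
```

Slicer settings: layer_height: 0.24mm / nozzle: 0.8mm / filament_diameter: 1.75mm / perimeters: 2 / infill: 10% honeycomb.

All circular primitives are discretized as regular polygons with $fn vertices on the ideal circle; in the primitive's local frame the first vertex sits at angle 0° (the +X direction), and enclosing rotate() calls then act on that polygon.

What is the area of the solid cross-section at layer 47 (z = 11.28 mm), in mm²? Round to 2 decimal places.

131.22 mm²

At z = 11.28 mm: the cylinder: section is a regular 24-gon, circumradius r=6.5 (area = (24/2)·6.500²·sin(360°/24) = 131.22 mm²); (whole slice rotated 50° about Z — lengths, areas and connectivity unchanged). Overall, the cross-section is a single solid region. Net area = 131.22 mm².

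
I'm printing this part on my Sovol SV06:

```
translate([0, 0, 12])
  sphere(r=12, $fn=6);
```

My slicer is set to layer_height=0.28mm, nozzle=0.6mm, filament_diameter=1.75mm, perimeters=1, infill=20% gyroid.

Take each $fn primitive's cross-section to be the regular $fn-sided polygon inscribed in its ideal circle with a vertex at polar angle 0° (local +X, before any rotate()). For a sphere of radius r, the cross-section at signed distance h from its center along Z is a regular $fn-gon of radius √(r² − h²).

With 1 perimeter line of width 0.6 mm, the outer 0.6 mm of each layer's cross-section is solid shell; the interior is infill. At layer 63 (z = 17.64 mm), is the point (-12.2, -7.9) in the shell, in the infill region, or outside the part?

outside

At z = 17.64 mm: the r=12 sphere contributes a regular 6-gon of circumradius √(12²−5.64²) = 10.592. Overall, the cross-section is a single solid region. The nearest boundary edge runs (-10.59, 0.00)→(-5.30, -9.17); distance from the point to it = 5.34 mm. The point is not inside any of the regions above, so it lies outside the cross-section (5.34 mm from the nearest boundary).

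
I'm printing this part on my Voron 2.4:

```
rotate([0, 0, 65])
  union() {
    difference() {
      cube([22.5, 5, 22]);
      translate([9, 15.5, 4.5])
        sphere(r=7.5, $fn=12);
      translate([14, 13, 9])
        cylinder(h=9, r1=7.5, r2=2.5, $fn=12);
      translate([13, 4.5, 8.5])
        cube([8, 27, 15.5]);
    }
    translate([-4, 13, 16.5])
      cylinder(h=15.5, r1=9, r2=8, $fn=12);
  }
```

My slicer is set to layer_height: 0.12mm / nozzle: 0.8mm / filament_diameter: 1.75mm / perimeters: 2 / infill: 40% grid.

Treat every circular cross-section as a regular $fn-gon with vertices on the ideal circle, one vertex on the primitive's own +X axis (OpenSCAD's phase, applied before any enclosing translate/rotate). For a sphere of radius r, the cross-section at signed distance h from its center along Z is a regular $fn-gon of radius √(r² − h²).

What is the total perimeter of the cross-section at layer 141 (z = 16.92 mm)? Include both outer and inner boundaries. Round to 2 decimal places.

At z = 16.92 mm: the cube is present — its section is the full 22.5×5 rectangle (perimeter 55.00 mm); the sphere at (9, 15.5) is not intersected at this z (|z−center|=12.420 > r=7.5); the cone at (14, 13) (r1=7.5→r2=2.5) has section circumradius 3.100 here — a regular 12-gon (perimeter = 2·12·3.100·sin(180°/12) = 19.26 mm); the cube at (13, 4.5) is present — its section is the full 8×27 rectangle (perimeter 70.00 mm); After the difference (first − rest): starting from the 22.5×5 cube, the cone at (14, 13) misses the remaining region (no effect); the 8×27 cube at (13, 4.5) partially overlaps it — only the 4.00 mm² overlap (of its 216.00 mm²) is removed, clipping the outline — boundary = 56.00 mm; the cone at (-4, 13) (r1=9→r2=8) has section circumradius 8.973 here — a regular 12-gon (perimeter = 2·12·8.973·sin(180°/12) = 55.74 mm); Merging all regions: the 2 present regions are separate (no shared area or edge), so areas and boundary lengths simply add and each stays a separate island — boundary = 111.74 mm; (rotated 65° about Z; rotation is an isometry so areas/perimeters/island counts are preserved). Overall, the cross-section has 2 separate islands. Total boundary length (outer) = 111.74 mm.

111.74 mm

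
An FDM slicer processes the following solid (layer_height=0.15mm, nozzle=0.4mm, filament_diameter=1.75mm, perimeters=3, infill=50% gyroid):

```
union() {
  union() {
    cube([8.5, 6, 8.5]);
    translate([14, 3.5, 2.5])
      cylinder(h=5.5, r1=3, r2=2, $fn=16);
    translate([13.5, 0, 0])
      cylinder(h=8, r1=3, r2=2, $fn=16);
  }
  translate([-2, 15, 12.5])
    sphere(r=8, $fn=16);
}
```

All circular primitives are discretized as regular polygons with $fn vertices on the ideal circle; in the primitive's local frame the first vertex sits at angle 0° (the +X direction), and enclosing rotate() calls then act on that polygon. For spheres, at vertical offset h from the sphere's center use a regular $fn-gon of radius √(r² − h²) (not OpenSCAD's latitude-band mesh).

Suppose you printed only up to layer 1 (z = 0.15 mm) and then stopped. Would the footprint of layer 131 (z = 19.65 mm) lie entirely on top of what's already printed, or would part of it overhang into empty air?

Compare the two slices. At z = 0.15: the cube (footprint 8.5×6) is included at this height (area 51.00 mm²); the cone at (14, 3.5) is not intersected at this z (z outside [2.5, 8]); the cone at (13.5, 0) (r1=3→r2=2) has section circumradius 2.981 here — a regular 16-gon (area = (16/2)·2.981²·sin(360°/16) = 27.21 mm²); Combining (union): the 2 present regions are separate (no shared area or edge), so areas and boundary lengths simply add and each stays a separate island — area = 78.21 mm²; the sphere at (-2, 15) does not reach this height (|z−center|=12.350 > r=8); Combining (union): only that combined region is present, so the union is just that shape — area = 78.21 mm². At z = 19.65: the cube is absent (z outside [0, 8.5]); the cone at (14, 3.5) is not intersected at this z (z outside [2.5, 8]); the cone at (13.5, 0) is absent (z outside [0, 8]); Taking the union: nothing is present at this height; the sphere at (-2, 15): section is a regular 16-gon, circumradius = √(r²−h²) = √(8²−7.15²) = 3.589 (area = (16/2)·3.589²·sin(360°/16) = 39.42 mm²); Taking the union: only the r=8 sphere at (-2, 15) is present, so the union is just that shape — area = 39.42 mm². Checking containment: at z = 19.65 the cross-section extends beyond the z = 0.15 cross-section by about 39.42 mm².

part overhangs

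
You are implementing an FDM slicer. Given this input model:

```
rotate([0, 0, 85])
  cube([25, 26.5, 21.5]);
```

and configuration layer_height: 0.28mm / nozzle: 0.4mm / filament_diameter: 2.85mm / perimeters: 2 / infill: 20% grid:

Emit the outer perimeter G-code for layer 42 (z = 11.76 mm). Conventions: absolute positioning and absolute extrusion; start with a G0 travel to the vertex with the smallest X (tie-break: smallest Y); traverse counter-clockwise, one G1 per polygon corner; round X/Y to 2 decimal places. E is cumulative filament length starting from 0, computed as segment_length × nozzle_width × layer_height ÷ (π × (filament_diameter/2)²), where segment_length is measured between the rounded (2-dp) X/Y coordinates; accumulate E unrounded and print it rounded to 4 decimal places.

At z = 11.76 mm: the cube is present — its section is the full 25×26.5 rectangle; (whole slice rotated 85° about Z — lengths, areas and connectivity unchanged). The outline is a single polygon with 4 vertices. Extrusion per mm of travel: 0.4 × 0.28 / (π × 1.425²) = 0.017557. Accumulating E over each segment gives final E = 1.8082.

G0 X-26.40 Y2.31 Z11.76
G1 X0.00 Y0.00 E0.4653
G1 X2.18 Y24.90 E0.9041
G1 X-24.22 Y27.21 E1.3694
G1 X-26.40 Y2.31 E1.8082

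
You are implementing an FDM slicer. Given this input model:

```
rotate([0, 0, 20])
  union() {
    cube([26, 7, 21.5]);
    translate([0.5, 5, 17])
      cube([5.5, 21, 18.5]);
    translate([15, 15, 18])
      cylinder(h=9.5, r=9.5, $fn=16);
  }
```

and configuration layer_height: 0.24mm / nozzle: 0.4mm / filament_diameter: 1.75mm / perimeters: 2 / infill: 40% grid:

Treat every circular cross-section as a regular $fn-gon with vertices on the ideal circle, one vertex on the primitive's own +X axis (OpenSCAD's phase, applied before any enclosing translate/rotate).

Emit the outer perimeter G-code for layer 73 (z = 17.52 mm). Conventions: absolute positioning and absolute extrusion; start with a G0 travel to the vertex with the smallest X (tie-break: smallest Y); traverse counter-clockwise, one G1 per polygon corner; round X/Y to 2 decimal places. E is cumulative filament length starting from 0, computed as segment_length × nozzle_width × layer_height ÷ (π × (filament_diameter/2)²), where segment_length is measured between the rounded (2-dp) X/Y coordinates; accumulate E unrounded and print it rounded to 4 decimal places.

At z = 17.52 mm: the cube (footprint 26×7) is included at this height; the 5.5×21 cube at (0.5, 5) contributes its full rectangle; the cylinder at (15, 15) is absent (z outside [18, 27.5]); Merging all regions: the regions partially overlap (shared area 11.00 mm²), so overlapping operands fuse into one piece — 1 connected region; (rotated 20° about Z; rotation is an isometry so areas/perimeters/island counts are preserved). The outline is a single polygon with 8 vertices. Extrusion per mm of travel: 0.4 × 0.24 / (π × 0.875²) = 0.039912. Accumulating E over each segment gives final E = 4.1507.

G0 X-8.42 Y24.60 Z17.52
G1 X-1.92 Y6.75 E0.7582
G1 X-2.39 Y6.58 E0.7781
G1 X0.00 Y0.00 E1.0576
G1 X24.43 Y8.89 E2.0952
G1 X22.04 Y15.47 E2.3746
G1 X3.24 Y8.63 E3.1730
G1 X-3.25 Y26.48 E3.9311
G1 X-8.42 Y24.60 E4.1507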